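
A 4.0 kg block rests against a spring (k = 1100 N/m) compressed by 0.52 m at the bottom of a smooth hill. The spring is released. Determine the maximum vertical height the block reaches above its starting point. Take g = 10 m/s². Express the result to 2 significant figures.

Energy conservation from release to the highest point: ½kx² = mgh
h = kx²/(2mg) = (1100)(0.52)²/(2 × 4.0 × 10) = 3.718 m

h = 3.7 m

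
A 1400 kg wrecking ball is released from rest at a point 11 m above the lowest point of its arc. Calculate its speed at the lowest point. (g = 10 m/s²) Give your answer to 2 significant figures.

Mechanical energy is conserved (no friction): mgh = ½mv²
v = √(2gh) = √(2 × 10 × 11) = √220.00 = 14.83 m/s

v = 15 m/s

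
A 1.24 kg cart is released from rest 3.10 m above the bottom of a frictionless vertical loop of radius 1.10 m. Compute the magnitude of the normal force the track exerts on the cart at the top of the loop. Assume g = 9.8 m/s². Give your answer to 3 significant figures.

Energy from release to top (height 2r): mgh = ½mv_top² + mg(2r)
v_top² = 2g(h − 2r) = 2(9.8)(3.10 − 2.200) = 17.640 m²/s²
At the top, both N and weight point toward the centre: N + mg = mv_top²/r
N = m(v_top²/r − g) = 1.24(17.640/1.10 − 9.8) = 7.733 N

N = 7.73 N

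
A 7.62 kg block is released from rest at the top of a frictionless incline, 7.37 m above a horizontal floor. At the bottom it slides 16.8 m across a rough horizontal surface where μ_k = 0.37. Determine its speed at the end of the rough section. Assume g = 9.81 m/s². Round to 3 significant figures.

Applying the work–energy principle:
mgh = ½mv² + μ_k m g d
W_f = μ_k mg d = (0.37)(7.62)(9.81)(16.8) = 464.7 J
½mv² = mgh − W_f = 550.92 − 464.7 = 86.264 J
v = √(2 × 86.264/7.62) = 4.758 m/s

v = 4.76 m/s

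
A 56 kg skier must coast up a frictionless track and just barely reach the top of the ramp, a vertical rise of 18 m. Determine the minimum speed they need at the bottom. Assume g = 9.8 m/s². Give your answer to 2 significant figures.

v = 19 m/s

At the top they are momentarily at rest, so all KE converts to PE: ½mv² = mgh
v = √(2gh) = √(2 × 9.8 × 18) = 18.78 m/s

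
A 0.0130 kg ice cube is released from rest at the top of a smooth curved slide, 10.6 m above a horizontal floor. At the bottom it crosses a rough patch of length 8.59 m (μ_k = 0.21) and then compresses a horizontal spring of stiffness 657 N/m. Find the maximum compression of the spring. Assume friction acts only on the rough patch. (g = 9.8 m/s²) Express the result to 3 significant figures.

Initial energy: E₁ = mgh = (0.0130)(9.8)(10.6) = 1.3504 J
Friction removes W_f = μ_k mg d = (0.21)(0.0130)(9.8)(8.59) = 0.2298 J
Energy reaching the spring: E = 1.3504 − 0.2298 = 1.1206 J
At max compression ½kx² = E ⇒ x = √(2E/k) = √(2 × 1.1206/657) = 0.05841 m

x = 0.0584 m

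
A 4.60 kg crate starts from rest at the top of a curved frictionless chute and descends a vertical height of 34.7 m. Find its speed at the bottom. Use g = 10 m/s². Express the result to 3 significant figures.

Energy conservation between the two points: mgh = ½mv²
v = √(2gh) = √(2 × 10 × 34.7) = √694.00 = 26.34 m/s

v = 26.3 m/s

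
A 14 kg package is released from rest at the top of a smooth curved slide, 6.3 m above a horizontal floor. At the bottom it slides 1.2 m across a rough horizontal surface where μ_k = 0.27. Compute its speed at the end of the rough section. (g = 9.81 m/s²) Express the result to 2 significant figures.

Energy at the top = energy at the end + work done against friction:
mgh = ½mv² + μ_k m g d
W_f = μ_k mg d = (0.27)(14)(9.81)(1.2) = 44.50 J
½mv² = mgh − W_f = 865.24 − 44.50 = 820.74 J
v = √(2 × 820.74/14) = 10.83 m/s

v = 11 m/s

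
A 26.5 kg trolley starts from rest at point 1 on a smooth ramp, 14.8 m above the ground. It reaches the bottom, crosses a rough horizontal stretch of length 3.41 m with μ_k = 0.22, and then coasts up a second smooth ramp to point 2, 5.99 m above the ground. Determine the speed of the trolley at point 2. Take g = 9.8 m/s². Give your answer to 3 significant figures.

Energy at 1: mgh₁ = (26.5)(9.8)(14.8) = 3843.6 J
Friction loss: W_f = μ_k mg d = 194.8 J
At 2: ½mv² + mgh₂ = mgh₁ − W_f
½mv² = 3843.6 − 194.8 − 1555.6 = 2093.1 J
v = √(2 × 2093.1/26.5) = 12.57 m/s

v = 12.6 m/s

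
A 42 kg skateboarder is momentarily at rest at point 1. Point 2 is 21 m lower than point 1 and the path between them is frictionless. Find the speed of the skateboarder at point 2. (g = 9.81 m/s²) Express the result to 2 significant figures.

Mechanical energy is conserved (no friction): mgh = ½mv²
v = √(2gh) = √(2 × 9.81 × 21) = √412.02 = 20.30 m/s

v = 20 m/s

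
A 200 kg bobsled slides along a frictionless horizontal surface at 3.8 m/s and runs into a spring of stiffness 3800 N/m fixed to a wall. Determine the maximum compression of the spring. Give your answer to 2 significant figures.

x = 0.87 m

All KE is stored as spring PE at maximum compression: ½mv² = ½kx²
x = v√(m/k) = 3.8 × √(200/3800) = 0.8718 m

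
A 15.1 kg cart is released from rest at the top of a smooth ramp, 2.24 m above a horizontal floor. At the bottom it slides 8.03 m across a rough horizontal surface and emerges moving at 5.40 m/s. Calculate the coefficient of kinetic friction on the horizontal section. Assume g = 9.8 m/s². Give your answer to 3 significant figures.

μ_k = 0.0937

Energy bookkeeping (friction removes W_f = μ_k N d):
mgh = ½mv² + μ_k m g d
mgh = 331.48 J; ½mv² = 220.16 J
W_f = 331.48 − 220.16 = 111.3 J
μ_k = W_f/(mg·d) = 111.3/(148.0 × 8.03) = 0.09368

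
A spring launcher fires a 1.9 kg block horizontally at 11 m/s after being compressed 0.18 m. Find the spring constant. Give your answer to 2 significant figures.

½kx² = ½mv²
k = mv²/x² = (1.9)(11)²/(0.18)² = 7096 N/m

k = 7100 N/m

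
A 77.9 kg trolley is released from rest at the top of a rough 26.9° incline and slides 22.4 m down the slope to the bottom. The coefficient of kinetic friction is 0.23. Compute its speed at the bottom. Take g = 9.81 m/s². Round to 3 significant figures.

Work–energy: mg(L sinθ) − μ_k(mg cosθ)L = ½mv²
mgh = mgL sinθ = (77.9)(9.81)(22.4)sin26.9° = 7744.8 J
W_f = μ_k mg cosθ · L = (0.23)(77.9)(9.81)cos26.9°·22.4 = 3511 J
½mv² = 7744.8 − 3511 = 4233.7 J
v = √(2 × 4233.7/77.9) = 10.43 m/s

v = 10.4 m/s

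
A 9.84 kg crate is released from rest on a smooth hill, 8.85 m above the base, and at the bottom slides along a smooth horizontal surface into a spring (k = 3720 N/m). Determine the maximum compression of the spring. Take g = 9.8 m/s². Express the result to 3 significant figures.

x = 0.677 m

Energy conservation (no friction) from release to max compression: mgh = ½kx²
x = √(2mgh/k) = √(2 × 9.84 × 9.8 × 8.85 / 3720) = 0.6774 m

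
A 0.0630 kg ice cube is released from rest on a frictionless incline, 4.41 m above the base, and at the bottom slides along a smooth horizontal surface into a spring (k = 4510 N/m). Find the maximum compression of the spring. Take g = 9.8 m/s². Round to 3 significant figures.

Gravitational PE at the top equals spring PE at max compression: mgh = ½kx²
x = √(2mgh/k) = √(2 × 0.0630 × 9.8 × 4.41 / 4510) = 0.03475 m

x = 0.0347 m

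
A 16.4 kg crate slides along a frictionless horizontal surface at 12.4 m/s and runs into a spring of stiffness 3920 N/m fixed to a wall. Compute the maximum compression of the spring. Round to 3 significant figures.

x = 0.802 m

Conservation of energy between contact and max compression: ½mv² = ½kx²
x = v√(m/k) = 12.4 × √(16.4/3920) = 0.8020 m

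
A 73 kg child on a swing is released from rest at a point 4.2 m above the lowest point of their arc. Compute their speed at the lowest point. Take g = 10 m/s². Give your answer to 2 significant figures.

v = 9.2 m/s

Mechanical energy is conserved (no friction): mgh = ½mv²
The mass cancels from both sides.
v = √(2gh) = √(2 × 10 × 4.2) = √84.000 = 9.165 m/s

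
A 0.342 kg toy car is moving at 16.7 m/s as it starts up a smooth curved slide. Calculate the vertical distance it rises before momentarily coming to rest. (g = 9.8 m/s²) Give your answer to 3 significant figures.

Setting KE at the bottom equal to PE gained: ½mv² = mgh
h = v²/(2g) = 16.7²/(2 × 9.8) = 14.23 m

h = 14.2 m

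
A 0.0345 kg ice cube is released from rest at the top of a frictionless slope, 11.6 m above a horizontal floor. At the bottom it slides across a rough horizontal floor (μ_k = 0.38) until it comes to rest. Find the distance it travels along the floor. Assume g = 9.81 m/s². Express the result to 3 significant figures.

Energy bookkeeping (friction removes W_f = μ_k N d):
At rest all PE has been dissipated by friction: mgh = μ_k m g d
d = h/μ_k = 11.6/0.38 = 30.53 m

d = 30.5 m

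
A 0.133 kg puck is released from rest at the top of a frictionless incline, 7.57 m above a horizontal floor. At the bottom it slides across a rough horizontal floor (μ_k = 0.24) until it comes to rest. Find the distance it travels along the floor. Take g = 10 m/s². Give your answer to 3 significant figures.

Energy bookkeeping (friction removes W_f = μ_k N d):
At rest all PE has been dissipated by friction: mgh = μ_k m g d
d = h/μ_k = 7.57/0.24 = 31.54 m

d = 31.5 m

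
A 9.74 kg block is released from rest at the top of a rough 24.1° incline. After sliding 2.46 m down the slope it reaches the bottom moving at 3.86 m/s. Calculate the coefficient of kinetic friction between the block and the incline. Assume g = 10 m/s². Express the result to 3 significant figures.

μ_k = 0.116

The energy dissipated by friction is the PE lost minus the KE gained:
mgL sinθ = 97.838 J; ½mv² = 72.561 J
W_f = 97.838 − 72.561 = 25.28 J
μ_k = W_f/(mg cosθ · L) = 25.28/(88.91 × 2.46) = 0.1156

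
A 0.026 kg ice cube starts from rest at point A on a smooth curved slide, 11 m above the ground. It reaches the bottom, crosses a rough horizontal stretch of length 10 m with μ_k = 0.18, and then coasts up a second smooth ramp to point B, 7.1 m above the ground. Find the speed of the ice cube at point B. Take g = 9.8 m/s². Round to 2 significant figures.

Energy at A: mgh₁ = (0.026)(9.8)(11) = 2.8028 J
Friction loss: W_f = μ_k mg d = 0.4586 J
At B: ½mv² + mgh₂ = mgh₁ − W_f
½mv² = 2.8028 − 0.4586 − 1.8091 = 0.53508 J
v = √(2 × 0.53508/0.026) = 6.416 m/s

v = 6.4 m/s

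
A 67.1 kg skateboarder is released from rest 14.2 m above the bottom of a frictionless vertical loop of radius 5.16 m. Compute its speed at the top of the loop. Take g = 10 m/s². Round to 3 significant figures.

v = 8.81 m/s

Energy conservation: mgh = ½mv_top² + mg(2r)
v_top² = 2g(h − 2r) = 2(10)(14.2 − 10.32) = 77.60
v_top = 8.809 m/s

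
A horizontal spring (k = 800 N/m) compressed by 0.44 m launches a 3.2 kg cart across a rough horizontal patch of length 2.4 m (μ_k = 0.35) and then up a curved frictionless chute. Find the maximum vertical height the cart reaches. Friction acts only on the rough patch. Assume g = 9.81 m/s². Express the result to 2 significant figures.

Spring energy: E₀ = ½kx² = ½(800)(0.44)² = 77.440 J
Friction: W_f = μ_k mg d = (0.35)(3.2)(9.81)(2.4) = 26.37 J
Energy at base of ramp: E = 77.440 − 26.37 = 51.071 J
At max height all remaining energy is PE: mgh = E ⇒ h = E/(mg) = 51.071/(3.2 × 9.81) = 1.627 m

h = 1.6 m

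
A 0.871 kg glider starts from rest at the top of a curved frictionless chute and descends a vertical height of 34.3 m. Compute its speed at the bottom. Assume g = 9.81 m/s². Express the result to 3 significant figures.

Energy conservation between the two points: mgh = ½mv²
v = √(2gh) = √(2 × 9.81 × 34.3) = √672.97 = 25.94 m/s

v = 25.9 m/s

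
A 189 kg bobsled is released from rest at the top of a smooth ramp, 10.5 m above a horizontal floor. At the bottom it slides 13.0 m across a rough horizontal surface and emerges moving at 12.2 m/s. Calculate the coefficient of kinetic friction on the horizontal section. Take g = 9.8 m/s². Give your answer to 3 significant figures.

Energy at the top = energy at the end + work done against friction:
mgh = ½mv² + μ_k m g d
mgh = 19448 J; ½mv² = 14065 J
W_f = 19448 − 14065 = 5383 J
μ_k = W_f/(mg·d) = 5383/(1852 × 13.0) = 0.2235

μ_k = 0.224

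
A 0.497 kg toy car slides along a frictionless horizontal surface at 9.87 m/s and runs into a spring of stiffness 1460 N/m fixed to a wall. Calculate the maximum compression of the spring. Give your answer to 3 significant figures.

All KE is stored as spring PE at maximum compression: ½mv² = ½kx²
x = v√(m/k) = 9.87 × √(0.497/1460) = 0.1821 m

x = 0.182 m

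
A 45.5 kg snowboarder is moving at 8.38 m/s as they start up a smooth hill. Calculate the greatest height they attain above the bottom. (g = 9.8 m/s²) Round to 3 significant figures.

By energy conservation, ½mv² = mgh
h = v²/(2g) = 8.38²/(2 × 9.8) = 3.583 m

h = 3.58 m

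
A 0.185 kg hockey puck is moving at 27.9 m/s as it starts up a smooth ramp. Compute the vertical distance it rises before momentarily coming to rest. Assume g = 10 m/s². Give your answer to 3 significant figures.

Setting KE at the bottom equal to PE gained: ½mv² = mgh
h = v²/(2g) = 27.9²/(2 × 10) = 38.92 m

h = 38.9 m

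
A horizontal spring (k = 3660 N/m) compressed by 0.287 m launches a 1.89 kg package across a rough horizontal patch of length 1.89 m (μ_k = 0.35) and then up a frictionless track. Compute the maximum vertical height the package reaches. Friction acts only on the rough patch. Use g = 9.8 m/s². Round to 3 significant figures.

h = 7.48 m

Spring energy: E₀ = ½kx² = ½(3660)(0.287)² = 150.74 J
Friction: W_f = μ_k mg d = (0.35)(1.89)(9.8)(1.89) = 12.25 J
Energy at base of ramp: E = 150.74 − 12.25 = 138.48 J
At max height all remaining energy is PE: mgh = E ⇒ h = E/(mg) = 138.48/(1.89 × 9.8) = 7.477 m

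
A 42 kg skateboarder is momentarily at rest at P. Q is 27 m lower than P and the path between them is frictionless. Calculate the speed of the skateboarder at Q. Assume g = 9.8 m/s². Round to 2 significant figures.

Equating total energy at the two states: mgh = ½mv²
v = √(2gh) = √(2 × 9.8 × 27) = √529.20 = 23.00 m/s

v = 23 m/s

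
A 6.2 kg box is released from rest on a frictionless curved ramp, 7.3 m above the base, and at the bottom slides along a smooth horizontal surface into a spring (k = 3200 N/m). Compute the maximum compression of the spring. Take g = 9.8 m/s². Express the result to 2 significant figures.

At max compression the box is momentarily at rest: mgh = ½kx²
x = √(2mgh/k) = √(2 × 6.2 × 9.8 × 7.3 / 3200) = 0.5265 m

x = 0.53 m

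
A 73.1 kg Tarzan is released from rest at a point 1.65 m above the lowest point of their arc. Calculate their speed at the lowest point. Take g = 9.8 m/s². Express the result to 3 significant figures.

Equating total energy at the two states: mgh = ½mv²
v = √(2gh) = √(2 × 9.8 × 1.65) = √32.340 = 5.687 m/s

v = 5.69 m/s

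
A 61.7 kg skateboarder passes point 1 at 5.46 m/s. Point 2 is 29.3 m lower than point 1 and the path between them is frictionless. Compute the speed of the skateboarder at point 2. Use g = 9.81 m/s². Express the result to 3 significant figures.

v = 24.6 m/s

Energy conservation between the two points: ½mv₀² + mgh = ½mv²
The mass cancels from both sides.
v² = v₀² + 2gh = (5.46)² + 2(9.81)(29.3) = 604.68
v = √604.68 = 24.59 m/s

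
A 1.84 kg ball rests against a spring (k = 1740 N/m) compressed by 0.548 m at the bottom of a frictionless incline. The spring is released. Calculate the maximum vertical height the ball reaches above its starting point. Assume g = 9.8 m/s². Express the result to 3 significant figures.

h = 14.5 m

Energy conservation from release to the highest point: ½kx² = mgh
h = kx²/(2mg) = (1740)(0.548)²/(2 × 1.84 × 9.8) = 14.49 m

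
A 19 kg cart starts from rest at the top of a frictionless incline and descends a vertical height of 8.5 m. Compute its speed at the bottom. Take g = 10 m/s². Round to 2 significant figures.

Equating total energy at the two states: mgh = ½mv²
v = √(2gh) = √(2 × 10 × 8.5) = √170.00 = 13.04 m/s

v = 13 m/s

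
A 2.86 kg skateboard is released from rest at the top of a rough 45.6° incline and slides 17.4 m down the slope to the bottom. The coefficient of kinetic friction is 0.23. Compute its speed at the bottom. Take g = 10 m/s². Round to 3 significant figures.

v = 13.9 m/s

Taking the bottom as reference, mgh = ½mv² + μ_k N L with h = L sinθ, N = mg cosθ:
mgh = mgL sinθ = (2.86)(10)(17.4)sin45.6° = 355.55 J
W_f = μ_k mg cosθ · L = (0.23)(2.86)(10)cos45.6°·17.4 = 80.08 J
½mv² = 355.55 − 80.08 = 275.47 J
v = √(2 × 275.47/2.86) = 13.88 m/s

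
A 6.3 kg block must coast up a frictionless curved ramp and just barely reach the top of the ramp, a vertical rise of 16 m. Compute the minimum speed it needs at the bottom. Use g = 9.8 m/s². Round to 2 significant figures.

At the top it is momentarily at rest, so all KE converts to PE: ½mv² = mgh
v = √(2gh) = √(2 × 9.8 × 16) = 17.71 m/s

v = 18 m/s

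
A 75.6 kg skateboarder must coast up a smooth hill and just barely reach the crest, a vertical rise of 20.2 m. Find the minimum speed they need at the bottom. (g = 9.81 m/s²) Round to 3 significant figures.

At the top they are momentarily at rest, so all KE converts to PE: ½mv² = mgh
v = √(2gh) = √(2 × 9.81 × 20.2) = 19.91 m/s

v = 19.9 m/s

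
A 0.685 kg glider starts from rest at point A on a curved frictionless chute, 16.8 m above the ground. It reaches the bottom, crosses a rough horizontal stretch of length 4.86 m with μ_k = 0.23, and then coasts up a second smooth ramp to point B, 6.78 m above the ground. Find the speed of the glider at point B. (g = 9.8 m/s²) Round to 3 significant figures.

Energy at A: mgh₁ = (0.685)(9.8)(16.8) = 112.78 J
Friction loss: W_f = μ_k mg d = 7.504 J
At B: ½mv² + mgh₂ = mgh₁ − W_f
½mv² = 112.78 − 7.504 − 45.514 = 59.760 J
v = √(2 × 59.760/0.685) = 13.21 m/s

v = 13.2 m/s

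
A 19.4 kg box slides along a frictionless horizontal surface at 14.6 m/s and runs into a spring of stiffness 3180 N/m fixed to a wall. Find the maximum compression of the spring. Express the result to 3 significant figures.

All KE is stored as spring PE at maximum compression: ½mv² = ½kx²
x = v√(m/k) = 14.6 × √(19.4/3180) = 1.140 m

x = 1.14 m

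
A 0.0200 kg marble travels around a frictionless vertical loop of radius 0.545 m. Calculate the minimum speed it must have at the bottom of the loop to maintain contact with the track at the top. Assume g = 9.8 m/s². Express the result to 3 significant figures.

v = 5.17 m/s

At the top: mg = mv_top²/r ⇒ v_top² = gr = 5.341 m²/s²
Energy from bottom to top (height 2r): ½mv_bot² = ½mv_top² + mg(2r)
v_bot² = gr + 4gr = 5gr = 26.71
v_bot = √(5gr) = 5.168 m/s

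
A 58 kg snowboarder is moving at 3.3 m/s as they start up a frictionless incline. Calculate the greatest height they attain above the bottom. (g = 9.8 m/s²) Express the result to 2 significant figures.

By energy conservation, ½mv² = mgh
h = v²/(2g) = 3.3²/(2 × 9.8) = 0.5556 m

h = 0.56 m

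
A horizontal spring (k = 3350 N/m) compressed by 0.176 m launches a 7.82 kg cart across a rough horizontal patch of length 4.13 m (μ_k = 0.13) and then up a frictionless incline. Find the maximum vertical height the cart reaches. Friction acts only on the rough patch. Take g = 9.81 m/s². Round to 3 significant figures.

Spring energy: E₀ = ½kx² = ½(3350)(0.176)² = 51.885 J
Friction: W_f = μ_k mg d = (0.13)(7.82)(9.81)(4.13) = 41.19 J
Energy at base of ramp: E = 51.885 − 41.19 = 10.697 J
At max height all remaining energy is PE: mgh = E ⇒ h = E/(mg) = 10.697/(7.82 × 9.81) = 0.1394 m

h = 0.139 m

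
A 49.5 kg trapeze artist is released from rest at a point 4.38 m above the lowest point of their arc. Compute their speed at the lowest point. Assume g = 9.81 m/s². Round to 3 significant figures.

v = 9.27 m/s

Energy conservation between the two points: mgh = ½mv²
The mass cancels from both sides.
v = √(2gh) = √(2 × 9.81 × 4.38) = √85.936 = 9.270 m/s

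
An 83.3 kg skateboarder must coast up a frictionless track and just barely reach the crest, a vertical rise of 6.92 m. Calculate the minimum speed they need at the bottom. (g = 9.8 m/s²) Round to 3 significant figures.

v = 11.6 m/s

At the top they are momentarily at rest, so all KE converts to PE: ½mv² = mgh
v = √(2gh) = √(2 × 9.8 × 6.92) = 11.65 m/s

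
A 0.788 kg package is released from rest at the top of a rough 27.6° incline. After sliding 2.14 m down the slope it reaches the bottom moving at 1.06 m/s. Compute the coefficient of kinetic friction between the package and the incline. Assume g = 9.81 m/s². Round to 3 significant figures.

Energy balance down the incline: mg L sinθ − ½mv² = μ_k (mg cosθ) L
mgL sinθ = 7.6642 J; ½mv² = 0.44270 J
W_f = 7.6642 − 0.44270 = 7.222 J
μ_k = W_f/(mg cosθ · L) = 7.222/(6.851 × 2.14) = 0.4926

μ_k = 0.493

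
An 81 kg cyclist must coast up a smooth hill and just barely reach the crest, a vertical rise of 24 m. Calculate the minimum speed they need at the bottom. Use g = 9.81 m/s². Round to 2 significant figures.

v = 22 m/s

At the top they are momentarily at rest, so all KE converts to PE: ½mv² = mgh
v = √(2gh) = √(2 × 9.81 × 24) = 21.70 m/s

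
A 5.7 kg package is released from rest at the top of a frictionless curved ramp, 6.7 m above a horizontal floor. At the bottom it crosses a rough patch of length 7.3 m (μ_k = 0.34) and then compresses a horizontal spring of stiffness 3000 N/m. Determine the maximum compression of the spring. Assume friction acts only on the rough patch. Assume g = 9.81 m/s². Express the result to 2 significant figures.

x = 0.40 m

Initial energy: E₁ = mgh = (5.7)(9.81)(6.7) = 374.64 J
Friction removes W_f = μ_k mg d = (0.34)(5.7)(9.81)(7.3) = 138.8 J
Energy reaching the spring: E = 374.64 − 138.8 = 235.86 J
At max compression ½kx² = E ⇒ x = √(2E/k) = √(2 × 235.86/3000) = 0.3965 m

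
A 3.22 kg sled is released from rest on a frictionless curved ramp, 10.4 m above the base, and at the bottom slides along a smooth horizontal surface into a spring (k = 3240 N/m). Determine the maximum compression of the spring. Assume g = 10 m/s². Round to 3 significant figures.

Energy conservation (no friction) from release to max compression: mgh = ½kx²
x = √(2mgh/k) = √(2 × 3.22 × 10 × 10.4 / 3240) = 0.4547 m

x = 0.455 m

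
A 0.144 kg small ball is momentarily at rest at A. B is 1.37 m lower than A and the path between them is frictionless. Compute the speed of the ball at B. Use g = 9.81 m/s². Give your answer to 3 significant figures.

v = 5.18 m/s

By conservation of mechanical energy, mgh = ½mv²
The mass cancels from both sides.
v = √(2gh) = √(2 × 9.81 × 1.37) = √26.879 = 5.185 m/s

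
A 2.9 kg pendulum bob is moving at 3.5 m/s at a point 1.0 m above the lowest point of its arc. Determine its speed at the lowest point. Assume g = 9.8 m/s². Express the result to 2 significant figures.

By conservation of mechanical energy, ½mv₀² + mgh = ½mv²
v² = v₀² + 2gh = (3.5)² + 2(9.8)(1.0) = 31.850
v = √31.850 = 5.644 m/s

v = 5.6 m/s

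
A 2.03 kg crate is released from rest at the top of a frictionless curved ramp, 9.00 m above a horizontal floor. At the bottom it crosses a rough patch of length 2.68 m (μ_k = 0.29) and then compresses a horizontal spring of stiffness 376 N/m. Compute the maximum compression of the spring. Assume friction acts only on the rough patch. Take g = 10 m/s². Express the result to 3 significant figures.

x = 0.942 m

Initial energy: E₁ = mgh = (2.03)(10)(9.00) = 182.70 J
Friction removes W_f = μ_k mg d = (0.29)(2.03)(10)(2.68) = 15.78 J
Energy reaching the spring: E = 182.70 − 15.78 = 166.92 J
At max compression ½kx² = E ⇒ x = √(2E/k) = √(2 × 166.92/376) = 0.9423 m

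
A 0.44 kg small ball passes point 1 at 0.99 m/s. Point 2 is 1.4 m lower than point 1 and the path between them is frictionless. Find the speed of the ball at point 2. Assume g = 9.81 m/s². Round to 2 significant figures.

v = 5.3 m/s

Equating total energy at the two states: ½mv₀² + mgh = ½mv²
v² = v₀² + 2gh = (0.99)² + 2(9.81)(1.4) = 28.448
v = √28.448 = 5.334 m/s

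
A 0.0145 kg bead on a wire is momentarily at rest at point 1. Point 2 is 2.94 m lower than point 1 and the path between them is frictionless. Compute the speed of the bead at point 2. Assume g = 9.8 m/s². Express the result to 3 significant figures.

Energy conservation between the two points: mgh = ½mv²
v = √(2gh) = √(2 × 9.8 × 2.94) = √57.624 = 7.591 m/s

v = 7.59 m/s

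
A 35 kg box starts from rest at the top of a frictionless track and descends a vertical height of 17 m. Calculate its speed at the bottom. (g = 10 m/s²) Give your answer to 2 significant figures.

v = 18 m/s

Equating total energy at the two states: mgh = ½mv²
v = √(2gh) = √(2 × 10 × 17) = √340.00 = 18.44 m/s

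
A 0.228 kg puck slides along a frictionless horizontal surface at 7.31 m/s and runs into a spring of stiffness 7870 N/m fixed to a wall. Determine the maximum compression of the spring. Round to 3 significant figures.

x = 0.0393 m

Conservation of energy between contact and max compression: ½mv² = ½kx²
x = v√(m/k) = 7.31 × √(0.228/7870) = 0.03935 m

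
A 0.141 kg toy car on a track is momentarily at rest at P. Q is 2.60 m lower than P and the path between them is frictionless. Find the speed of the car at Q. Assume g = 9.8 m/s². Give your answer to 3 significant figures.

v = 7.14 m/s

Equating total energy at the two states: mgh = ½mv²
v = √(2gh) = √(2 × 9.8 × 2.60) = √50.960 = 7.139 m/s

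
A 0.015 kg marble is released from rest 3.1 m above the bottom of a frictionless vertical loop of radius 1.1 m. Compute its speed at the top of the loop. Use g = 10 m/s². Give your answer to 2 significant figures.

Energy conservation: mgh = ½mv_top² + mg(2r)
v_top² = 2g(h − 2r) = 2(10)(3.1 − 2.200) = 18.00
v_top = 4.243 m/s

v = 4.2 m/s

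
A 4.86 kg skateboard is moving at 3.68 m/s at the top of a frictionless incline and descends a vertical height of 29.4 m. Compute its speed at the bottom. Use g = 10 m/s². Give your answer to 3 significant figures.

Mechanical energy is conserved (no friction): ½mv₀² + mgh = ½mv²
The mass cancels from both sides.
v² = v₀² + 2gh = (3.68)² + 2(10)(29.4) = 601.54
v = √601.54 = 24.53 m/s

v = 24.5 m/s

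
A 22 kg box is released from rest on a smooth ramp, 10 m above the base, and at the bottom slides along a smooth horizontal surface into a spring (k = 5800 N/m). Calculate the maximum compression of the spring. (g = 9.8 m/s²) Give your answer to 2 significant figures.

Gravitational PE at the top equals spring PE at max compression: mgh = ½kx²
x = √(2mgh/k) = √(2 × 22 × 9.8 × 10 / 5800) = 0.8622 m

x = 0.86 m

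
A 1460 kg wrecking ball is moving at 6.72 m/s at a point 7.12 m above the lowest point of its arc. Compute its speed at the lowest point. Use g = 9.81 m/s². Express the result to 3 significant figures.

Mechanical energy is conserved (no friction): ½mv₀² + mgh = ½mv²
The mass cancels from both sides.
v² = v₀² + 2gh = (6.72)² + 2(9.81)(7.12) = 184.85
v = √184.85 = 13.60 m/s

v = 13.6 m/s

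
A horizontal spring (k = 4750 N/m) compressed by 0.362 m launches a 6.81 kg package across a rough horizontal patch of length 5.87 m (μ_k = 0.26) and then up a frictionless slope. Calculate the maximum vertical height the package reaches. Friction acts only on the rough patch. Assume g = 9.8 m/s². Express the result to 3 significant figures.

h = 3.14 m

Spring energy: E₀ = ½kx² = ½(4750)(0.362)² = 311.23 J
Friction: W_f = μ_k mg d = (0.26)(6.81)(9.8)(5.87) = 101.9 J
Energy at base of ramp: E = 311.23 − 101.9 = 209.37 J
At max height all remaining energy is PE: mgh = E ⇒ h = E/(mg) = 209.37/(6.81 × 9.8) = 3.137 m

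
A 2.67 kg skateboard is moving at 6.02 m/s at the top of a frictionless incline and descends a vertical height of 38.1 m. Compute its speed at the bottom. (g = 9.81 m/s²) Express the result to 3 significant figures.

Mechanical energy is conserved (no friction): ½mv₀² + mgh = ½mv²
v² = v₀² + 2gh = (6.02)² + 2(9.81)(38.1) = 783.76
v = √783.76 = 28.00 m/s

v = 28.0 m/s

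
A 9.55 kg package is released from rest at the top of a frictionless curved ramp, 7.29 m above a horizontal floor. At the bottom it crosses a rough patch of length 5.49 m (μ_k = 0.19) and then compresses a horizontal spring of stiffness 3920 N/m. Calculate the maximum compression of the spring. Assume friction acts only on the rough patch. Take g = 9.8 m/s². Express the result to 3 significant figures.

Initial energy: E₁ = mgh = (9.55)(9.8)(7.29) = 682.27 J
Friction removes W_f = μ_k mg d = (0.19)(9.55)(9.8)(5.49) = 97.62 J
Energy reaching the spring: E = 682.27 − 97.62 = 584.65 J
At max compression ½kx² = E ⇒ x = √(2E/k) = √(2 × 584.65/3920) = 0.5462 m

x = 0.546 m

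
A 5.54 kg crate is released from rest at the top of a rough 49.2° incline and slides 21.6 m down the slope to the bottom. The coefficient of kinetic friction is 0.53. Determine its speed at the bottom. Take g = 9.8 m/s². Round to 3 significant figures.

v = 13.2 m/s

Work–energy: mg(L sinθ) − μ_k(mg cosθ)L = ½mv²
mgh = mgL sinθ = (5.54)(9.8)(21.6)sin49.2° = 887.73 J
W_f = μ_k mg cosθ · L = (0.53)(5.54)(9.8)cos49.2°·21.6 = 406.1 J
½mv² = 887.73 − 406.1 = 481.61 J
v = √(2 × 481.61/5.54) = 13.19 m/s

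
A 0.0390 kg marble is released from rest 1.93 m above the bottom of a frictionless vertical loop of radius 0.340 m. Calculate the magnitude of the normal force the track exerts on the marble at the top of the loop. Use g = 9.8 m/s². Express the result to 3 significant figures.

Energy from release to top (height 2r): mgh = ½mv_top² + mg(2r)
v_top² = 2g(h − 2r) = 2(9.8)(1.93 − 0.6800) = 24.500 m²/s²
At the top, both N and weight point toward the centre: N + mg = mv_top²/r
N = m(v_top²/r − g) = 0.0390(24.500/0.340 − 9.8) = 2.428 N

N = 2.43 N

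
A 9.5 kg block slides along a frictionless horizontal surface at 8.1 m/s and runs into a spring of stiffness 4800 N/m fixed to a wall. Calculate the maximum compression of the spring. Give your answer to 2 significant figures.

x = 0.36 m

All KE is stored as spring PE at maximum compression: ½mv² = ½kx²
x = v√(m/k) = 8.1 × √(9.5/4800) = 0.3604 m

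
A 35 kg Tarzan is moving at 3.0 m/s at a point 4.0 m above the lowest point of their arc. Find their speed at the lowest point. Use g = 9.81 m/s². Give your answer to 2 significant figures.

v = 9.4 m/s

Energy conservation between the two points: ½mv₀² + mgh = ½mv²
The mass cancels from both sides.
v² = v₀² + 2gh = (3.0)² + 2(9.81)(4.0) = 87.480
v = √87.480 = 9.353 m/s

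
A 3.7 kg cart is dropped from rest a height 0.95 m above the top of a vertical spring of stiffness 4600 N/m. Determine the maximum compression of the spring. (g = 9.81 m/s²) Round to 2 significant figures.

x = 0.13 m

Let x be the compression. The total drop is H + x, and the cart is instantaneously at rest at max compression, so energy conservation gives:
mg(H + x) = ½kx²
½(4600)x² − (3.7)(9.81)x − (3.7)(9.81)(0.95) = 0
2300x² − 36.30x − 34.48 = 0
x = [36.30 + √(1317 + 317236)]/(2 × 2300) = 0.1306 m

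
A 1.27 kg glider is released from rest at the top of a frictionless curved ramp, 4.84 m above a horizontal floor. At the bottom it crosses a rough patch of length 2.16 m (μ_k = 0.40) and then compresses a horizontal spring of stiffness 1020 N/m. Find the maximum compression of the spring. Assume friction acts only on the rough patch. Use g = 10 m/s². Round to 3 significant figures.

x = 0.315 m

Initial energy: E₁ = mgh = (1.27)(10)(4.84) = 61.468 J
Friction removes W_f = μ_k mg d = (0.40)(1.27)(10)(2.16) = 10.97 J
Energy reaching the spring: E = 61.468 − 10.97 = 50.495 J
At max compression ½kx² = E ⇒ x = √(2E/k) = √(2 × 50.495/1020) = 0.3147 m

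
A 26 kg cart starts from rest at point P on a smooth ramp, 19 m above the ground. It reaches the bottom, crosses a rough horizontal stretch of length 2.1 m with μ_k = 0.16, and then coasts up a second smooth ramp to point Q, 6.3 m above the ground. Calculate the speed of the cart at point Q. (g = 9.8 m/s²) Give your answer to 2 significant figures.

v = 16 m/s

Energy at P: mgh₁ = (26)(9.8)(19) = 4841.2 J
Friction loss: W_f = μ_k mg d = 85.61 J
At Q: ½mv² + mgh₂ = mgh₁ − W_f
½mv² = 4841.2 − 85.61 − 1605.2 = 3150.3 J
v = √(2 × 3150.3/26) = 15.57 m/s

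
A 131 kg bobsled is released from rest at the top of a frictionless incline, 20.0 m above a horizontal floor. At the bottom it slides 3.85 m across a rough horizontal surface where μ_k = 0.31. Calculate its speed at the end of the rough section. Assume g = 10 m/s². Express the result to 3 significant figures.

Applying the work–energy principle:
mgh = ½mv² + μ_k m g d
W_f = μ_k mg d = (0.31)(131)(10)(3.85) = 1563 J
½mv² = mgh − W_f = 26200 − 1563 = 24637 J
v = √(2 × 24637/131) = 19.39 m/s

v = 19.4 m/s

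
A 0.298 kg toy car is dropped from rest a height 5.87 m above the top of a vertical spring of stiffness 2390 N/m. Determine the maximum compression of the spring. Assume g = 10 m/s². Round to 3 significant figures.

Measuring PE from the top of the relaxed spring, at max compression the car has dropped H + x with zero KE, so:
mg(H + x) = ½kx²
½(2390)x² − (0.298)(10)x − (0.298)(10)(5.87) = 0
1195x² − 2.980x − 17.49 = 0
x = [2.980 + √(8.880 + 83615)]/(2 × 1195) = 0.1222 m

x = 0.122 m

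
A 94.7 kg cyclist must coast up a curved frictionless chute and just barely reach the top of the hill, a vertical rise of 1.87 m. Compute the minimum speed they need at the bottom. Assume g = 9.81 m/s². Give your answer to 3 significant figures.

At the top they are momentarily at rest, so all KE converts to PE: ½mv² = mgh
v = √(2gh) = √(2 × 9.81 × 1.87) = 6.057 m/s

v = 6.06 m/s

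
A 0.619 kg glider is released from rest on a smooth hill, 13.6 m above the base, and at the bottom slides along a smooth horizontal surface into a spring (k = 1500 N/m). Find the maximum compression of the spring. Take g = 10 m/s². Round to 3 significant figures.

x = 0.335 m

Gravitational PE at the top equals spring PE at max compression: mgh = ½kx²
x = √(2mgh/k) = √(2 × 0.619 × 10 × 13.6 / 1500) = 0.3350 m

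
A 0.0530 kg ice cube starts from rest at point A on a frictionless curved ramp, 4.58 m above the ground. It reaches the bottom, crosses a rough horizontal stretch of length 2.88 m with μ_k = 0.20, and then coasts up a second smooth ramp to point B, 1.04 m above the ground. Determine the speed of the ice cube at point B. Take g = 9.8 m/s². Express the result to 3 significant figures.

v = 7.62 m/s

Energy at A: mgh₁ = (0.0530)(9.8)(4.58) = 2.3789 J
Friction loss: W_f = μ_k mg d = 0.2992 J
At B: ½mv² + mgh₂ = mgh₁ − W_f
½mv² = 2.3789 − 0.2992 − 0.54018 = 1.5395 J
v = √(2 × 1.5395/0.0530) = 7.622 m/s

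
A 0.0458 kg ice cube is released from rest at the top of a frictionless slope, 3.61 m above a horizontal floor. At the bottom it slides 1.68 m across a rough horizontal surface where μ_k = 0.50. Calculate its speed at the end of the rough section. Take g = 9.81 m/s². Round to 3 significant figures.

v = 7.37 m/s

Applying the work–energy principle:
mgh = ½mv² + μ_k m g d
W_f = μ_k mg d = (0.50)(0.0458)(9.81)(1.68) = 0.3774 J
½mv² = mgh − W_f = 1.6220 − 0.3774 = 1.2446 J
v = √(2 × 1.2446/0.0458) = 7.372 m/s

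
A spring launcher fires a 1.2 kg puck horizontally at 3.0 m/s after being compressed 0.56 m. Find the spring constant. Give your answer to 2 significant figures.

Energy stored in the spring equals the launch KE: ½kx² = ½mv²
k = mv²/x² = (1.2)(3.0)²/(0.56)² = 34.44 N/m

k = 34 N/m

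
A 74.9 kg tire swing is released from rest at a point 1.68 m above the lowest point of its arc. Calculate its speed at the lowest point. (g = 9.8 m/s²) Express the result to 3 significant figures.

v = 5.74 m/s

Mechanical energy is conserved (no friction): mgh = ½mv²
The mass cancels from both sides.
v = √(2gh) = √(2 × 9.8 × 1.68) = √32.928 = 5.738 m/s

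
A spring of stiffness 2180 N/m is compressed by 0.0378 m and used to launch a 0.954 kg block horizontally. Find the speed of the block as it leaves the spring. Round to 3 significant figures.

v = 1.81 m/s

The block leaves the spring when the spring is at natural length, so ½kx² = ½mv²
v = x√(k/m) = 0.0378 × √(2180/0.954) = 1.807 m/s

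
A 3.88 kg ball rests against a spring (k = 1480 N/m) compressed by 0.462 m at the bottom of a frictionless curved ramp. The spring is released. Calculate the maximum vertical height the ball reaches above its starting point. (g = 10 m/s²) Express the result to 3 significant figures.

h = 4.07 m

Energy conservation from release to the highest point: ½kx² = mgh
h = kx²/(2mg) = (1480)(0.462)²/(2 × 3.88 × 10) = 4.071 m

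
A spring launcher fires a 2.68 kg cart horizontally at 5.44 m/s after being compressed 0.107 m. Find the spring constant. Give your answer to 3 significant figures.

½kx² = ½mv²
k = mv²/x² = (2.68)(5.44)²/(0.107)² = 6927 N/m

k = 6930 N/m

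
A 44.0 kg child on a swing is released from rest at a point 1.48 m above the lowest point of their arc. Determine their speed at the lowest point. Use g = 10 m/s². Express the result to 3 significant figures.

v = 5.44 m/s

By conservation of mechanical energy, mgh = ½mv²
v = √(2gh) = √(2 × 10 × 1.48) = √29.600 = 5.441 m/s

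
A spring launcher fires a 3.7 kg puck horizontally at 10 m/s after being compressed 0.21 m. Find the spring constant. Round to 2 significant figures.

½kx² = ½mv²
k = mv²/x² = (3.7)(10)²/(0.21)² = 8390 N/m

k = 8400 N/m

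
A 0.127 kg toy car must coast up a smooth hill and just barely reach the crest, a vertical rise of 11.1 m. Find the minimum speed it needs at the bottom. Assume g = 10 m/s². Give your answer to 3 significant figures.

At the top it is momentarily at rest, so all KE converts to PE: ½mv² = mgh
v = √(2gh) = √(2 × 10 × 11.1) = 14.90 m/s

v = 14.9 m/s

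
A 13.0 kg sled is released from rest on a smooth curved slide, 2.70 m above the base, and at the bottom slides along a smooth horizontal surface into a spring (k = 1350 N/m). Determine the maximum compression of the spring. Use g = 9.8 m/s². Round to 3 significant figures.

At max compression the sled is momentarily at rest: mgh = ½kx²
x = √(2mgh/k) = √(2 × 13.0 × 9.8 × 2.70 / 1350) = 0.7139 m

x = 0.714 m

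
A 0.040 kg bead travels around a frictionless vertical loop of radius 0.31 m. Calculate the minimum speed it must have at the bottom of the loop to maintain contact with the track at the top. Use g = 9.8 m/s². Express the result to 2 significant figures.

v = 3.9 m/s

At the top: mg = mv_top²/r ⇒ v_top² = gr = 3.038 m²/s²
Energy from bottom to top (height 2r): ½mv_bot² = ½mv_top² + mg(2r)
v_bot² = gr + 4gr = 5gr = 15.19
v_bot = √(5gr) = 3.897 m/s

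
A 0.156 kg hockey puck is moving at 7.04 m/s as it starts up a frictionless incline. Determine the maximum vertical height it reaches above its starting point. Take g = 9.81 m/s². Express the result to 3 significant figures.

h = 2.53 m

By energy conservation, ½mv² = mgh
h = v²/(2g) = 7.04²/(2 × 9.81) = 2.526 m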